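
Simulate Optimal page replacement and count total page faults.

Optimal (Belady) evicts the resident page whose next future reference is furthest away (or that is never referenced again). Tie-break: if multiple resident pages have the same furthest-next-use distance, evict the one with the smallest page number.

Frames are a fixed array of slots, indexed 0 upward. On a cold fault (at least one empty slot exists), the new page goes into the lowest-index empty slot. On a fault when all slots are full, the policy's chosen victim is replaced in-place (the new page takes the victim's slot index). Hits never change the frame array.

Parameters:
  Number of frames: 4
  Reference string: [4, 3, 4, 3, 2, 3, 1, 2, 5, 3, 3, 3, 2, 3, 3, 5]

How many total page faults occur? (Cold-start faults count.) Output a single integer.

Step 0: ref 4 → FAULT, frames=[4,-,-,-]
Step 1: ref 3 → FAULT, frames=[4,3,-,-]
Step 2: ref 4 → HIT, frames=[4,3,-,-]
Step 3: ref 3 → HIT, frames=[4,3,-,-]
Step 4: ref 2 → FAULT, frames=[4,3,2,-]
Step 5: ref 3 → HIT, frames=[4,3,2,-]
Step 6: ref 1 → FAULT, frames=[4,3,2,1]
Step 7: ref 2 → HIT, frames=[4,3,2,1]
Step 8: ref 5 → FAULT (evict 1), frames=[4,3,2,5]
Step 9: ref 3 → HIT, frames=[4,3,2,5]
Step 10: ref 3 → HIT, frames=[4,3,2,5]
Step 11: ref 3 → HIT, frames=[4,3,2,5]
Step 12: ref 2 → HIT, frames=[4,3,2,5]
Step 13: ref 3 → HIT, frames=[4,3,2,5]
Step 14: ref 3 → HIT, frames=[4,3,2,5]
Step 15: ref 5 → HIT, frames=[4,3,2,5]
Total faults: 5

Answer: 5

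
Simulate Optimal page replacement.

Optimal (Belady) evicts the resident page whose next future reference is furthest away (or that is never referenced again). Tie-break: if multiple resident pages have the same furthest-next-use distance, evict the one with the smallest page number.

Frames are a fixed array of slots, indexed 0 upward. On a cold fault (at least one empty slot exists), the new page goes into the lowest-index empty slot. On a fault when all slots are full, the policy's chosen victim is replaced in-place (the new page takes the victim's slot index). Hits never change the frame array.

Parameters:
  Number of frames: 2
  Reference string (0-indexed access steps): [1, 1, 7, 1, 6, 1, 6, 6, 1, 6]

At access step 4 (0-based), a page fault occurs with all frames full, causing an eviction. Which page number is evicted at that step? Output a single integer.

Step 0: ref 1 -> FAULT, frames=[1,-]
Step 1: ref 1 -> HIT, frames=[1,-]
Step 2: ref 7 -> FAULT, frames=[1,7]
Step 3: ref 1 -> HIT, frames=[1,7]
Step 4: ref 6 -> FAULT, evict 7, frames=[1,6]
At step 4: evicted page 7

Answer: 7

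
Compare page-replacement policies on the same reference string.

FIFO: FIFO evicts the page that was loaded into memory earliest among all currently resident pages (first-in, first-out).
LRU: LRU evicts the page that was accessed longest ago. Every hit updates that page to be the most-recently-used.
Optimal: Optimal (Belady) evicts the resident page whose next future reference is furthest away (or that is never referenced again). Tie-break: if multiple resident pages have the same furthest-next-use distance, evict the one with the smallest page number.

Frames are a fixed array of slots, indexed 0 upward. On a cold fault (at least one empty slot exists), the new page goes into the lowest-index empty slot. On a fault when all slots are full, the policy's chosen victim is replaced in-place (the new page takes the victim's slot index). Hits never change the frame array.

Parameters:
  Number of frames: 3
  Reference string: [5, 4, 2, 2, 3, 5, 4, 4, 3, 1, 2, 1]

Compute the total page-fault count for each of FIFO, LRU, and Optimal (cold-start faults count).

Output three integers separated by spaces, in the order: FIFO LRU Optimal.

--- FIFO ---
  step 0: ref 5 -> FAULT, frames=[5,-,-] (faults so far: 1)
  step 1: ref 4 -> FAULT, frames=[5,4,-] (faults so far: 2)
  step 2: ref 2 -> FAULT, frames=[5,4,2] (faults so far: 3)
  step 3: ref 2 -> HIT, frames=[5,4,2] (faults so far: 3)
  step 4: ref 3 -> FAULT, evict 5, frames=[3,4,2] (faults so far: 4)
  step 5: ref 5 -> FAULT, evict 4, frames=[3,5,2] (faults so far: 5)
  step 6: ref 4 -> FAULT, evict 2, frames=[3,5,4] (faults so far: 6)
  step 7: ref 4 -> HIT, frames=[3,5,4] (faults so far: 6)
  step 8: ref 3 -> HIT, frames=[3,5,4] (faults so far: 6)
  step 9: ref 1 -> FAULT, evict 3, frames=[1,5,4] (faults so far: 7)
  step 10: ref 2 -> FAULT, evict 5, frames=[1,2,4] (faults so far: 8)
  step 11: ref 1 -> HIT, frames=[1,2,4] (faults so far: 8)
  FIFO total faults: 8
--- LRU ---
  step 0: ref 5 -> FAULT, frames=[5,-,-] (faults so far: 1)
  step 1: ref 4 -> FAULT, frames=[5,4,-] (faults so far: 2)
  step 2: ref 2 -> FAULT, frames=[5,4,2] (faults so far: 3)
  step 3: ref 2 -> HIT, frames=[5,4,2] (faults so far: 3)
  step 4: ref 3 -> FAULT, evict 5, frames=[3,4,2] (faults so far: 4)
  step 5: ref 5 -> FAULT, evict 4, frames=[3,5,2] (faults so far: 5)
  step 6: ref 4 -> FAULT, evict 2, frames=[3,5,4] (faults so far: 6)
  step 7: ref 4 -> HIT, frames=[3,5,4] (faults so far: 6)
  step 8: ref 3 -> HIT, frames=[3,5,4] (faults so far: 6)
  step 9: ref 1 -> FAULT, evict 5, frames=[3,1,4] (faults so far: 7)
  step 10: ref 2 -> FAULT, evict 4, frames=[3,1,2] (faults so far: 8)
  step 11: ref 1 -> HIT, frames=[3,1,2] (faults so far: 8)
  LRU total faults: 8
--- Optimal ---
  step 0: ref 5 -> FAULT, frames=[5,-,-] (faults so far: 1)
  step 1: ref 4 -> FAULT, frames=[5,4,-] (faults so far: 2)
  step 2: ref 2 -> FAULT, frames=[5,4,2] (faults so far: 3)
  step 3: ref 2 -> HIT, frames=[5,4,2] (faults so far: 3)
  step 4: ref 3 -> FAULT, evict 2, frames=[5,4,3] (faults so far: 4)
  step 5: ref 5 -> HIT, frames=[5,4,3] (faults so far: 4)
  step 6: ref 4 -> HIT, frames=[5,4,3] (faults so far: 4)
  step 7: ref 4 -> HIT, frames=[5,4,3] (faults so far: 4)
  step 8: ref 3 -> HIT, frames=[5,4,3] (faults so far: 4)
  step 9: ref 1 -> FAULT, evict 3, frames=[5,4,1] (faults so far: 5)
  step 10: ref 2 -> FAULT, evict 4, frames=[5,2,1] (faults so far: 6)
  step 11: ref 1 -> HIT, frames=[5,2,1] (faults so far: 6)
  Optimal total faults: 6

Answer: 8 8 6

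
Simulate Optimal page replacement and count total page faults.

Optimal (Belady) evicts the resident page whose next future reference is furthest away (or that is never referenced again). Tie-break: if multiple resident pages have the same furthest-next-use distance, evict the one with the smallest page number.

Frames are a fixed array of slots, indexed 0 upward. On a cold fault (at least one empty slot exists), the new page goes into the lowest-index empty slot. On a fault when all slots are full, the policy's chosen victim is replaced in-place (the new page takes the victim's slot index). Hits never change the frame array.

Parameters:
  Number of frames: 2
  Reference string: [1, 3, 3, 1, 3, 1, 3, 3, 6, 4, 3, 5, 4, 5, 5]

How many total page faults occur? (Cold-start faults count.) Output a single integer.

Step 0: ref 1 → FAULT, frames=[1,-]
Step 1: ref 3 → FAULT, frames=[1,3]
Step 2: ref 3 → HIT, frames=[1,3]
Step 3: ref 1 → HIT, frames=[1,3]
Step 4: ref 3 → HIT, frames=[1,3]
Step 5: ref 1 → HIT, frames=[1,3]
Step 6: ref 3 → HIT, frames=[1,3]
Step 7: ref 3 → HIT, frames=[1,3]
Step 8: ref 6 → FAULT (evict 1), frames=[6,3]
Step 9: ref 4 → FAULT (evict 6), frames=[4,3]
Step 10: ref 3 → HIT, frames=[4,3]
Step 11: ref 5 → FAULT (evict 3), frames=[4,5]
Step 12: ref 4 → HIT, frames=[4,5]
Step 13: ref 5 → HIT, frames=[4,5]
Step 14: ref 5 → HIT, frames=[4,5]
Total faults: 5

Answer: 5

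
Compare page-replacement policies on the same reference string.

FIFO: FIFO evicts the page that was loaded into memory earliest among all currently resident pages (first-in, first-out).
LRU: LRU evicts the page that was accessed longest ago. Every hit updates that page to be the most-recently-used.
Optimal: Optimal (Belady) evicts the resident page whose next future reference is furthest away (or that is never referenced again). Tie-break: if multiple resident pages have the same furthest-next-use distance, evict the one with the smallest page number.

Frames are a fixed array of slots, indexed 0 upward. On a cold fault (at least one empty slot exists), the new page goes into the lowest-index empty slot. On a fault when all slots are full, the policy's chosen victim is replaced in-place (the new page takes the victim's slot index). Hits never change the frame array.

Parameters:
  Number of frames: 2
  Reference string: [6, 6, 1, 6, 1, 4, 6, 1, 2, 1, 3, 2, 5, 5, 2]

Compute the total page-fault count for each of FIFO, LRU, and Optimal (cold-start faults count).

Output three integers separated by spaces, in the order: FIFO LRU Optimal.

--- FIFO ---
  step 0: ref 6 -> FAULT, frames=[6,-] (faults so far: 1)
  step 1: ref 6 -> HIT, frames=[6,-] (faults so far: 1)
  step 2: ref 1 -> FAULT, frames=[6,1] (faults so far: 2)
  step 3: ref 6 -> HIT, frames=[6,1] (faults so far: 2)
  step 4: ref 1 -> HIT, frames=[6,1] (faults so far: 2)
  step 5: ref 4 -> FAULT, evict 6, frames=[4,1] (faults so far: 3)
  step 6: ref 6 -> FAULT, evict 1, frames=[4,6] (faults so far: 4)
  step 7: ref 1 -> FAULT, evict 4, frames=[1,6] (faults so far: 5)
  step 8: ref 2 -> FAULT, evict 6, frames=[1,2] (faults so far: 6)
  step 9: ref 1 -> HIT, frames=[1,2] (faults so far: 6)
  step 10: ref 3 -> FAULT, evict 1, frames=[3,2] (faults so far: 7)
  step 11: ref 2 -> HIT, frames=[3,2] (faults so far: 7)
  step 12: ref 5 -> FAULT, evict 2, frames=[3,5] (faults so far: 8)
  step 13: ref 5 -> HIT, frames=[3,5] (faults so far: 8)
  step 14: ref 2 -> FAULT, evict 3, frames=[2,5] (faults so far: 9)
  FIFO total faults: 9
--- LRU ---
  step 0: ref 6 -> FAULT, frames=[6,-] (faults so far: 1)
  step 1: ref 6 -> HIT, frames=[6,-] (faults so far: 1)
  step 2: ref 1 -> FAULT, frames=[6,1] (faults so far: 2)
  step 3: ref 6 -> HIT, frames=[6,1] (faults so far: 2)
  step 4: ref 1 -> HIT, frames=[6,1] (faults so far: 2)
  step 5: ref 4 -> FAULT, evict 6, frames=[4,1] (faults so far: 3)
  step 6: ref 6 -> FAULT, evict 1, frames=[4,6] (faults so far: 4)
  step 7: ref 1 -> FAULT, evict 4, frames=[1,6] (faults so far: 5)
  step 8: ref 2 -> FAULT, evict 6, frames=[1,2] (faults so far: 6)
  step 9: ref 1 -> HIT, frames=[1,2] (faults so far: 6)
  step 10: ref 3 -> FAULT, evict 2, frames=[1,3] (faults so far: 7)
  step 11: ref 2 -> FAULT, evict 1, frames=[2,3] (faults so far: 8)
  step 12: ref 5 -> FAULT, evict 3, frames=[2,5] (faults so far: 9)
  step 13: ref 5 -> HIT, frames=[2,5] (faults so far: 9)
  step 14: ref 2 -> HIT, frames=[2,5] (faults so far: 9)
  LRU total faults: 9
--- Optimal ---
  step 0: ref 6 -> FAULT, frames=[6,-] (faults so far: 1)
  step 1: ref 6 -> HIT, frames=[6,-] (faults so far: 1)
  step 2: ref 1 -> FAULT, frames=[6,1] (faults so far: 2)
  step 3: ref 6 -> HIT, frames=[6,1] (faults so far: 2)
  step 4: ref 1 -> HIT, frames=[6,1] (faults so far: 2)
  step 5: ref 4 -> FAULT, evict 1, frames=[6,4] (faults so far: 3)
  step 6: ref 6 -> HIT, frames=[6,4] (faults so far: 3)
  step 7: ref 1 -> FAULT, evict 4, frames=[6,1] (faults so far: 4)
  step 8: ref 2 -> FAULT, evict 6, frames=[2,1] (faults so far: 5)
  step 9: ref 1 -> HIT, frames=[2,1] (faults so far: 5)
  step 10: ref 3 -> FAULT, evict 1, frames=[2,3] (faults so far: 6)
  step 11: ref 2 -> HIT, frames=[2,3] (faults so far: 6)
  step 12: ref 5 -> FAULT, evict 3, frames=[2,5] (faults so far: 7)
  step 13: ref 5 -> HIT, frames=[2,5] (faults so far: 7)
  step 14: ref 2 -> HIT, frames=[2,5] (faults so far: 7)
  Optimal total faults: 7

Answer: 9 9 7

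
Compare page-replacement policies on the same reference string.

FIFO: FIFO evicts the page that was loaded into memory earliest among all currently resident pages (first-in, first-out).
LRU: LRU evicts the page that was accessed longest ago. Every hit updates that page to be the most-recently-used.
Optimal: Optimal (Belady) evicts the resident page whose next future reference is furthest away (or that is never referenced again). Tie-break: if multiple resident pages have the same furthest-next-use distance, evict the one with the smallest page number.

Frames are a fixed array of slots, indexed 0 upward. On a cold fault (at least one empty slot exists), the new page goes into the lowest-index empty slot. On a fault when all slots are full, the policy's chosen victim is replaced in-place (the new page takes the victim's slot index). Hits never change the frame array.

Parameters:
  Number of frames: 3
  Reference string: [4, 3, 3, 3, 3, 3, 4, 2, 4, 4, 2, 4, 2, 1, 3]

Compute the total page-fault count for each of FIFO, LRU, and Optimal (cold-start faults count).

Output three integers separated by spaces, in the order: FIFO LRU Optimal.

Answer: 4 5 4

Derivation:
--- FIFO ---
  step 0: ref 4 -> FAULT, frames=[4,-,-] (faults so far: 1)
  step 1: ref 3 -> FAULT, frames=[4,3,-] (faults so far: 2)
  step 2: ref 3 -> HIT, frames=[4,3,-] (faults so far: 2)
  step 3: ref 3 -> HIT, frames=[4,3,-] (faults so far: 2)
  step 4: ref 3 -> HIT, frames=[4,3,-] (faults so far: 2)
  step 5: ref 3 -> HIT, frames=[4,3,-] (faults so far: 2)
  step 6: ref 4 -> HIT, frames=[4,3,-] (faults so far: 2)
  step 7: ref 2 -> FAULT, frames=[4,3,2] (faults so far: 3)
  step 8: ref 4 -> HIT, frames=[4,3,2] (faults so far: 3)
  step 9: ref 4 -> HIT, frames=[4,3,2] (faults so far: 3)
  step 10: ref 2 -> HIT, frames=[4,3,2] (faults so far: 3)
  step 11: ref 4 -> HIT, frames=[4,3,2] (faults so far: 3)
  step 12: ref 2 -> HIT, frames=[4,3,2] (faults so far: 3)
  step 13: ref 1 -> FAULT, evict 4, frames=[1,3,2] (faults so far: 4)
  step 14: ref 3 -> HIT, frames=[1,3,2] (faults so far: 4)
  FIFO total faults: 4
--- LRU ---
  step 0: ref 4 -> FAULT, frames=[4,-,-] (faults so far: 1)
  step 1: ref 3 -> FAULT, frames=[4,3,-] (faults so far: 2)
  step 2: ref 3 -> HIT, frames=[4,3,-] (faults so far: 2)
  step 3: ref 3 -> HIT, frames=[4,3,-] (faults so far: 2)
  step 4: ref 3 -> HIT, frames=[4,3,-] (faults so far: 2)
  step 5: ref 3 -> HIT, frames=[4,3,-] (faults so far: 2)
  step 6: ref 4 -> HIT, frames=[4,3,-] (faults so far: 2)
  step 7: ref 2 -> FAULT, frames=[4,3,2] (faults so far: 3)
  step 8: ref 4 -> HIT, frames=[4,3,2] (faults so far: 3)
  step 9: ref 4 -> HIT, frames=[4,3,2] (faults so far: 3)
  step 10: ref 2 -> HIT, frames=[4,3,2] (faults so far: 3)
  step 11: ref 4 -> HIT, frames=[4,3,2] (faults so far: 3)
  step 12: ref 2 -> HIT, frames=[4,3,2] (faults so far: 3)
  step 13: ref 1 -> FAULT, evict 3, frames=[4,1,2] (faults so far: 4)
  step 14: ref 3 -> FAULT, evict 4, frames=[3,1,2] (faults so far: 5)
  LRU total faults: 5
--- Optimal ---
  step 0: ref 4 -> FAULT, frames=[4,-,-] (faults so far: 1)
  step 1: ref 3 -> FAULT, frames=[4,3,-] (faults so far: 2)
  step 2: ref 3 -> HIT, frames=[4,3,-] (faults so far: 2)
  step 3: ref 3 -> HIT, frames=[4,3,-] (faults so far: 2)
  step 4: ref 3 -> HIT, frames=[4,3,-] (faults so far: 2)
  step 5: ref 3 -> HIT, frames=[4,3,-] (faults so far: 2)
  step 6: ref 4 -> HIT, frames=[4,3,-] (faults so far: 2)
  step 7: ref 2 -> FAULT, frames=[4,3,2] (faults so far: 3)
  step 8: ref 4 -> HIT, frames=[4,3,2] (faults so far: 3)
  step 9: ref 4 -> HIT, frames=[4,3,2] (faults so far: 3)
  step 10: ref 2 -> HIT, frames=[4,3,2] (faults so far: 3)
  step 11: ref 4 -> HIT, frames=[4,3,2] (faults so far: 3)
  step 12: ref 2 -> HIT, frames=[4,3,2] (faults so far: 3)
  step 13: ref 1 -> FAULT, evict 2, frames=[4,3,1] (faults so far: 4)
  step 14: ref 3 -> HIT, frames=[4,3,1] (faults so far: 4)
  Optimal total faults: 4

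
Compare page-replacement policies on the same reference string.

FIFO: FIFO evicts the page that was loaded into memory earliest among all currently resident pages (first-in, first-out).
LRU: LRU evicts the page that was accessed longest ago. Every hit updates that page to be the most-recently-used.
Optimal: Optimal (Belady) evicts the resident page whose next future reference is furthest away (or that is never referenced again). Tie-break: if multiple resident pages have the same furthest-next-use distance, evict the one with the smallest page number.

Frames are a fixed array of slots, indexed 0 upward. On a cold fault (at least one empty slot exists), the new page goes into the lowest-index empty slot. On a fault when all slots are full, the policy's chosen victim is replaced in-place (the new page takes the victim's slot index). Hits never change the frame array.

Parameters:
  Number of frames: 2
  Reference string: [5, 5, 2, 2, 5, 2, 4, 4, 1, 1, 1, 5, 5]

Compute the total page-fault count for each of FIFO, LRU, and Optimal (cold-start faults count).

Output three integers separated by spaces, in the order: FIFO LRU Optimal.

--- FIFO ---
  step 0: ref 5 -> FAULT, frames=[5,-] (faults so far: 1)
  step 1: ref 5 -> HIT, frames=[5,-] (faults so far: 1)
  step 2: ref 2 -> FAULT, frames=[5,2] (faults so far: 2)
  step 3: ref 2 -> HIT, frames=[5,2] (faults so far: 2)
  step 4: ref 5 -> HIT, frames=[5,2] (faults so far: 2)
  step 5: ref 2 -> HIT, frames=[5,2] (faults so far: 2)
  step 6: ref 4 -> FAULT, evict 5, frames=[4,2] (faults so far: 3)
  step 7: ref 4 -> HIT, frames=[4,2] (faults so far: 3)
  step 8: ref 1 -> FAULT, evict 2, frames=[4,1] (faults so far: 4)
  step 9: ref 1 -> HIT, frames=[4,1] (faults so far: 4)
  step 10: ref 1 -> HIT, frames=[4,1] (faults so far: 4)
  step 11: ref 5 -> FAULT, evict 4, frames=[5,1] (faults so far: 5)
  step 12: ref 5 -> HIT, frames=[5,1] (faults so far: 5)
  FIFO total faults: 5
--- LRU ---
  step 0: ref 5 -> FAULT, frames=[5,-] (faults so far: 1)
  step 1: ref 5 -> HIT, frames=[5,-] (faults so far: 1)
  step 2: ref 2 -> FAULT, frames=[5,2] (faults so far: 2)
  step 3: ref 2 -> HIT, frames=[5,2] (faults so far: 2)
  step 4: ref 5 -> HIT, frames=[5,2] (faults so far: 2)
  step 5: ref 2 -> HIT, frames=[5,2] (faults so far: 2)
  step 6: ref 4 -> FAULT, evict 5, frames=[4,2] (faults so far: 3)
  step 7: ref 4 -> HIT, frames=[4,2] (faults so far: 3)
  step 8: ref 1 -> FAULT, evict 2, frames=[4,1] (faults so far: 4)
  step 9: ref 1 -> HIT, frames=[4,1] (faults so far: 4)
  step 10: ref 1 -> HIT, frames=[4,1] (faults so far: 4)
  step 11: ref 5 -> FAULT, evict 4, frames=[5,1] (faults so far: 5)
  step 12: ref 5 -> HIT, frames=[5,1] (faults so far: 5)
  LRU total faults: 5
--- Optimal ---
  step 0: ref 5 -> FAULT, frames=[5,-] (faults so far: 1)
  step 1: ref 5 -> HIT, frames=[5,-] (faults so far: 1)
  step 2: ref 2 -> FAULT, frames=[5,2] (faults so far: 2)
  step 3: ref 2 -> HIT, frames=[5,2] (faults so far: 2)
  step 4: ref 5 -> HIT, frames=[5,2] (faults so far: 2)
  step 5: ref 2 -> HIT, frames=[5,2] (faults so far: 2)
  step 6: ref 4 -> FAULT, evict 2, frames=[5,4] (faults so far: 3)
  step 7: ref 4 -> HIT, frames=[5,4] (faults so far: 3)
  step 8: ref 1 -> FAULT, evict 4, frames=[5,1] (faults so far: 4)
  step 9: ref 1 -> HIT, frames=[5,1] (faults so far: 4)
  step 10: ref 1 -> HIT, frames=[5,1] (faults so far: 4)
  step 11: ref 5 -> HIT, frames=[5,1] (faults so far: 4)
  step 12: ref 5 -> HIT, frames=[5,1] (faults so far: 4)
  Optimal total faults: 4

Answer: 5 5 4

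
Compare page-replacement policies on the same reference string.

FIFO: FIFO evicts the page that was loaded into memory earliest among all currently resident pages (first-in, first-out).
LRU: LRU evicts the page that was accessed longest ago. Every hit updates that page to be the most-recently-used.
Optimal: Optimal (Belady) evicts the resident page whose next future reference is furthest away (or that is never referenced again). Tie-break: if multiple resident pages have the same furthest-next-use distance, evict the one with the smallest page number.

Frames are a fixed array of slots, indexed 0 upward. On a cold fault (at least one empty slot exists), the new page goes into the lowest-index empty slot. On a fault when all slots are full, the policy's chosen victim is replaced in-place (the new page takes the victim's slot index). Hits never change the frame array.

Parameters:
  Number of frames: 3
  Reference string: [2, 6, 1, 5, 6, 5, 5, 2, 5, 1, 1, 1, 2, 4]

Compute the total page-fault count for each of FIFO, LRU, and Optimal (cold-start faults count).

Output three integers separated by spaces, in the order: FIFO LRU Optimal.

Answer: 6 7 6

Derivation:
--- FIFO ---
  step 0: ref 2 -> FAULT, frames=[2,-,-] (faults so far: 1)
  step 1: ref 6 -> FAULT, frames=[2,6,-] (faults so far: 2)
  step 2: ref 1 -> FAULT, frames=[2,6,1] (faults so far: 3)
  step 3: ref 5 -> FAULT, evict 2, frames=[5,6,1] (faults so far: 4)
  step 4: ref 6 -> HIT, frames=[5,6,1] (faults so far: 4)
  step 5: ref 5 -> HIT, frames=[5,6,1] (faults so far: 4)
  step 6: ref 5 -> HIT, frames=[5,6,1] (faults so far: 4)
  step 7: ref 2 -> FAULT, evict 6, frames=[5,2,1] (faults so far: 5)
  step 8: ref 5 -> HIT, frames=[5,2,1] (faults so far: 5)
  step 9: ref 1 -> HIT, frames=[5,2,1] (faults so far: 5)
  step 10: ref 1 -> HIT, frames=[5,2,1] (faults so far: 5)
  step 11: ref 1 -> HIT, frames=[5,2,1] (faults so far: 5)
  step 12: ref 2 -> HIT, frames=[5,2,1] (faults so far: 5)
  step 13: ref 4 -> FAULT, evict 1, frames=[5,2,4] (faults so far: 6)
  FIFO total faults: 6
--- LRU ---
  step 0: ref 2 -> FAULT, frames=[2,-,-] (faults so far: 1)
  step 1: ref 6 -> FAULT, frames=[2,6,-] (faults so far: 2)
  step 2: ref 1 -> FAULT, frames=[2,6,1] (faults so far: 3)
  step 3: ref 5 -> FAULT, evict 2, frames=[5,6,1] (faults so far: 4)
  step 4: ref 6 -> HIT, frames=[5,6,1] (faults so far: 4)
  step 5: ref 5 -> HIT, frames=[5,6,1] (faults so far: 4)
  step 6: ref 5 -> HIT, frames=[5,6,1] (faults so far: 4)
  step 7: ref 2 -> FAULT, evict 1, frames=[5,6,2] (faults so far: 5)
  step 8: ref 5 -> HIT, frames=[5,6,2] (faults so far: 5)
  step 9: ref 1 -> FAULT, evict 6, frames=[5,1,2] (faults so far: 6)
  step 10: ref 1 -> HIT, frames=[5,1,2] (faults so far: 6)
  step 11: ref 1 -> HIT, frames=[5,1,2] (faults so far: 6)
  step 12: ref 2 -> HIT, frames=[5,1,2] (faults so far: 6)
  step 13: ref 4 -> FAULT, evict 5, frames=[4,1,2] (faults so far: 7)
  LRU total faults: 7
--- Optimal ---
  step 0: ref 2 -> FAULT, frames=[2,-,-] (faults so far: 1)
  step 1: ref 6 -> FAULT, frames=[2,6,-] (faults so far: 2)
  step 2: ref 1 -> FAULT, frames=[2,6,1] (faults so far: 3)
  step 3: ref 5 -> FAULT, evict 1, frames=[2,6,5] (faults so far: 4)
  step 4: ref 6 -> HIT, frames=[2,6,5] (faults so far: 4)
  step 5: ref 5 -> HIT, frames=[2,6,5] (faults so far: 4)
  step 6: ref 5 -> HIT, frames=[2,6,5] (faults so far: 4)
  step 7: ref 2 -> HIT, frames=[2,6,5] (faults so far: 4)
  step 8: ref 5 -> HIT, frames=[2,6,5] (faults so far: 4)
  step 9: ref 1 -> FAULT, evict 5, frames=[2,6,1] (faults so far: 5)
  step 10: ref 1 -> HIT, frames=[2,6,1] (faults so far: 5)
  step 11: ref 1 -> HIT, frames=[2,6,1] (faults so far: 5)
  step 12: ref 2 -> HIT, frames=[2,6,1] (faults so far: 5)
  step 13: ref 4 -> FAULT, evict 1, frames=[2,6,4] (faults so far: 6)
  Optimal total faults: 6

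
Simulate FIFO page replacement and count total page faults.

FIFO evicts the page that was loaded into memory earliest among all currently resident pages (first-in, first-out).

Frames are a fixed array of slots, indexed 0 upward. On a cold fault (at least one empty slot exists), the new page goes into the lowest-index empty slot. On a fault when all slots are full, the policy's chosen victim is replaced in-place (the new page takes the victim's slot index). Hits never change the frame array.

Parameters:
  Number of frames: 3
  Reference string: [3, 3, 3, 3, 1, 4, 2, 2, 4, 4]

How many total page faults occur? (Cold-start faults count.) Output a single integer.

Answer: 4

Derivation:
Step 0: ref 3 → FAULT, frames=[3,-,-]
Step 1: ref 3 → HIT, frames=[3,-,-]
Step 2: ref 3 → HIT, frames=[3,-,-]
Step 3: ref 3 → HIT, frames=[3,-,-]
Step 4: ref 1 → FAULT, frames=[3,1,-]
Step 5: ref 4 → FAULT, frames=[3,1,4]
Step 6: ref 2 → FAULT (evict 3), frames=[2,1,4]
Step 7: ref 2 → HIT, frames=[2,1,4]
Step 8: ref 4 → HIT, frames=[2,1,4]
Step 9: ref 4 → HIT, frames=[2,1,4]
Total faults: 4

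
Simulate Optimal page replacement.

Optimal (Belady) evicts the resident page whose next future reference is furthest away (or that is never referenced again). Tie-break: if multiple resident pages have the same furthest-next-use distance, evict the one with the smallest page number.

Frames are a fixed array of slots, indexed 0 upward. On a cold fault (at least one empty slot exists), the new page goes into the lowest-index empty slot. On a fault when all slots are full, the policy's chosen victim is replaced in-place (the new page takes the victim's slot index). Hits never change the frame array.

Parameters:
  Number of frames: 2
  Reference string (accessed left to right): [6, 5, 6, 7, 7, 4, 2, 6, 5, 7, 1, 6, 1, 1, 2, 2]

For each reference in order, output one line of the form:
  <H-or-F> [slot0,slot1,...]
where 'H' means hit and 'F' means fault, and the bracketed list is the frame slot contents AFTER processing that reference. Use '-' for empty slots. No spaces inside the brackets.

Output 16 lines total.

F [6,-]
F [6,5]
H [6,5]
F [6,7]
H [6,7]
F [6,4]
F [6,2]
H [6,2]
F [6,5]
F [6,7]
F [6,1]
H [6,1]
H [6,1]
H [6,1]
F [6,2]
H [6,2]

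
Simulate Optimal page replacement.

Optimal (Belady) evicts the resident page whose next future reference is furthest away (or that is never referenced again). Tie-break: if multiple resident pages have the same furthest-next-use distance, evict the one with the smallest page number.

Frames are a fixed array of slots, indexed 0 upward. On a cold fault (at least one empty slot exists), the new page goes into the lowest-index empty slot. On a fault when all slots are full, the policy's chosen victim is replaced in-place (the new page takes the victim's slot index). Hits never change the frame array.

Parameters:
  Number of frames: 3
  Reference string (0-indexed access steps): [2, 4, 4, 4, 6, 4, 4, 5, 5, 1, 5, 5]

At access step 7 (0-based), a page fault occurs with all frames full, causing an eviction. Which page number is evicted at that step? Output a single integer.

Step 0: ref 2 -> FAULT, frames=[2,-,-]
Step 1: ref 4 -> FAULT, frames=[2,4,-]
Step 2: ref 4 -> HIT, frames=[2,4,-]
Step 3: ref 4 -> HIT, frames=[2,4,-]
Step 4: ref 6 -> FAULT, frames=[2,4,6]
Step 5: ref 4 -> HIT, frames=[2,4,6]
Step 6: ref 4 -> HIT, frames=[2,4,6]
Step 7: ref 5 -> FAULT, evict 2, frames=[5,4,6]
At step 7: evicted page 2

Answer: 2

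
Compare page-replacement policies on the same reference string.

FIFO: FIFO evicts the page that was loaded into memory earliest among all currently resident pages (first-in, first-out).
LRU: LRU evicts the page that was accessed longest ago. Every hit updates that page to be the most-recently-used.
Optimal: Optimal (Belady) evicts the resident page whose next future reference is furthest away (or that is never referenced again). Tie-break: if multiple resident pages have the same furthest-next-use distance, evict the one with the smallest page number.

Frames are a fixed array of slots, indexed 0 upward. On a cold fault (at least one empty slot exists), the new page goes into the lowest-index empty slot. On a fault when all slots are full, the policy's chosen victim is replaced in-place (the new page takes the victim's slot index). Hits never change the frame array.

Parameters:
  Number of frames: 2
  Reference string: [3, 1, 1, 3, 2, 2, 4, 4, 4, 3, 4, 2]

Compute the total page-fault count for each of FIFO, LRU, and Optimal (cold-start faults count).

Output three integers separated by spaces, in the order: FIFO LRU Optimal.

--- FIFO ---
  step 0: ref 3 -> FAULT, frames=[3,-] (faults so far: 1)
  step 1: ref 1 -> FAULT, frames=[3,1] (faults so far: 2)
  step 2: ref 1 -> HIT, frames=[3,1] (faults so far: 2)
  step 3: ref 3 -> HIT, frames=[3,1] (faults so far: 2)
  step 4: ref 2 -> FAULT, evict 3, frames=[2,1] (faults so far: 3)
  step 5: ref 2 -> HIT, frames=[2,1] (faults so far: 3)
  step 6: ref 4 -> FAULT, evict 1, frames=[2,4] (faults so far: 4)
  step 7: ref 4 -> HIT, frames=[2,4] (faults so far: 4)
  step 8: ref 4 -> HIT, frames=[2,4] (faults so far: 4)
  step 9: ref 3 -> FAULT, evict 2, frames=[3,4] (faults so far: 5)
  step 10: ref 4 -> HIT, frames=[3,4] (faults so far: 5)
  step 11: ref 2 -> FAULT, evict 4, frames=[3,2] (faults so far: 6)
  FIFO total faults: 6
--- LRU ---
  step 0: ref 3 -> FAULT, frames=[3,-] (faults so far: 1)
  step 1: ref 1 -> FAULT, frames=[3,1] (faults so far: 2)
  step 2: ref 1 -> HIT, frames=[3,1] (faults so far: 2)
  step 3: ref 3 -> HIT, frames=[3,1] (faults so far: 2)
  step 4: ref 2 -> FAULT, evict 1, frames=[3,2] (faults so far: 3)
  step 5: ref 2 -> HIT, frames=[3,2] (faults so far: 3)
  step 6: ref 4 -> FAULT, evict 3, frames=[4,2] (faults so far: 4)
  step 7: ref 4 -> HIT, frames=[4,2] (faults so far: 4)
  step 8: ref 4 -> HIT, frames=[4,2] (faults so far: 4)
  step 9: ref 3 -> FAULT, evict 2, frames=[4,3] (faults so far: 5)
  step 10: ref 4 -> HIT, frames=[4,3] (faults so far: 5)
  step 11: ref 2 -> FAULT, evict 3, frames=[4,2] (faults so far: 6)
  LRU total faults: 6
--- Optimal ---
  step 0: ref 3 -> FAULT, frames=[3,-] (faults so far: 1)
  step 1: ref 1 -> FAULT, frames=[3,1] (faults so far: 2)
  step 2: ref 1 -> HIT, frames=[3,1] (faults so far: 2)
  step 3: ref 3 -> HIT, frames=[3,1] (faults so far: 2)
  step 4: ref 2 -> FAULT, evict 1, frames=[3,2] (faults so far: 3)
  step 5: ref 2 -> HIT, frames=[3,2] (faults so far: 3)
  step 6: ref 4 -> FAULT, evict 2, frames=[3,4] (faults so far: 4)
  step 7: ref 4 -> HIT, frames=[3,4] (faults so far: 4)
  step 8: ref 4 -> HIT, frames=[3,4] (faults so far: 4)
  step 9: ref 3 -> HIT, frames=[3,4] (faults so far: 4)
  step 10: ref 4 -> HIT, frames=[3,4] (faults so far: 4)
  step 11: ref 2 -> FAULT, evict 3, frames=[2,4] (faults so far: 5)
  Optimal total faults: 5

Answer: 6 6 5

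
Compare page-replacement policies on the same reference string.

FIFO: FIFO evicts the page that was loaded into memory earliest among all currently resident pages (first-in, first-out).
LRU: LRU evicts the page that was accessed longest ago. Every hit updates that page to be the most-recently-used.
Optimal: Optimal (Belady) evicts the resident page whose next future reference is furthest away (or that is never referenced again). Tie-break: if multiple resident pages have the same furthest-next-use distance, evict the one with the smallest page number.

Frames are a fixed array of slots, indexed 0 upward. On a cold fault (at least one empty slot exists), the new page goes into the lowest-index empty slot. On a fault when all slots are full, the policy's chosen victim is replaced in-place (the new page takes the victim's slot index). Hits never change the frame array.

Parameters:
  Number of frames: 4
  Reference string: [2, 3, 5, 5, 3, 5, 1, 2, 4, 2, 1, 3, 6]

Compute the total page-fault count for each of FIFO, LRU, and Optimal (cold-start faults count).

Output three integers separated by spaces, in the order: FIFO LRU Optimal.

Answer: 8 7 6

Derivation:
--- FIFO ---
  step 0: ref 2 -> FAULT, frames=[2,-,-,-] (faults so far: 1)
  step 1: ref 3 -> FAULT, frames=[2,3,-,-] (faults so far: 2)
  step 2: ref 5 -> FAULT, frames=[2,3,5,-] (faults so far: 3)
  step 3: ref 5 -> HIT, frames=[2,3,5,-] (faults so far: 3)
  step 4: ref 3 -> HIT, frames=[2,3,5,-] (faults so far: 3)
  step 5: ref 5 -> HIT, frames=[2,3,5,-] (faults so far: 3)
  step 6: ref 1 -> FAULT, frames=[2,3,5,1] (faults so far: 4)
  step 7: ref 2 -> HIT, frames=[2,3,5,1] (faults so far: 4)
  step 8: ref 4 -> FAULT, evict 2, frames=[4,3,5,1] (faults so far: 5)
  step 9: ref 2 -> FAULT, evict 3, frames=[4,2,5,1] (faults so far: 6)
  step 10: ref 1 -> HIT, frames=[4,2,5,1] (faults so far: 6)
  step 11: ref 3 -> FAULT, evict 5, frames=[4,2,3,1] (faults so far: 7)
  step 12: ref 6 -> FAULT, evict 1, frames=[4,2,3,6] (faults so far: 8)
  FIFO total faults: 8
--- LRU ---
  step 0: ref 2 -> FAULT, frames=[2,-,-,-] (faults so far: 1)
  step 1: ref 3 -> FAULT, frames=[2,3,-,-] (faults so far: 2)
  step 2: ref 5 -> FAULT, frames=[2,3,5,-] (faults so far: 3)
  step 3: ref 5 -> HIT, frames=[2,3,5,-] (faults so far: 3)
  step 4: ref 3 -> HIT, frames=[2,3,5,-] (faults so far: 3)
  step 5: ref 5 -> HIT, frames=[2,3,5,-] (faults so far: 3)
  step 6: ref 1 -> FAULT, frames=[2,3,5,1] (faults so far: 4)
  step 7: ref 2 -> HIT, frames=[2,3,5,1] (faults so far: 4)
  step 8: ref 4 -> FAULT, evict 3, frames=[2,4,5,1] (faults so far: 5)
  step 9: ref 2 -> HIT, frames=[2,4,5,1] (faults so far: 5)
  step 10: ref 1 -> HIT, frames=[2,4,5,1] (faults so far: 5)
  step 11: ref 3 -> FAULT, evict 5, frames=[2,4,3,1] (faults so far: 6)
  step 12: ref 6 -> FAULT, evict 4, frames=[2,6,3,1] (faults so far: 7)
  LRU total faults: 7
--- Optimal ---
  step 0: ref 2 -> FAULT, frames=[2,-,-,-] (faults so far: 1)
  step 1: ref 3 -> FAULT, frames=[2,3,-,-] (faults so far: 2)
  step 2: ref 5 -> FAULT, frames=[2,3,5,-] (faults so far: 3)
  step 3: ref 5 -> HIT, frames=[2,3,5,-] (faults so far: 3)
  step 4: ref 3 -> HIT, frames=[2,3,5,-] (faults so far: 3)
  step 5: ref 5 -> HIT, frames=[2,3,5,-] (faults so far: 3)
  step 6: ref 1 -> FAULT, frames=[2,3,5,1] (faults so far: 4)
  step 7: ref 2 -> HIT, frames=[2,3,5,1] (faults so far: 4)
  step 8: ref 4 -> FAULT, evict 5, frames=[2,3,4,1] (faults so far: 5)
  step 9: ref 2 -> HIT, frames=[2,3,4,1] (faults so far: 5)
  step 10: ref 1 -> HIT, frames=[2,3,4,1] (faults so far: 5)
  step 11: ref 3 -> HIT, frames=[2,3,4,1] (faults so far: 5)
  step 12: ref 6 -> FAULT, evict 1, frames=[2,3,4,6] (faults so far: 6)
  Optimal total faults: 6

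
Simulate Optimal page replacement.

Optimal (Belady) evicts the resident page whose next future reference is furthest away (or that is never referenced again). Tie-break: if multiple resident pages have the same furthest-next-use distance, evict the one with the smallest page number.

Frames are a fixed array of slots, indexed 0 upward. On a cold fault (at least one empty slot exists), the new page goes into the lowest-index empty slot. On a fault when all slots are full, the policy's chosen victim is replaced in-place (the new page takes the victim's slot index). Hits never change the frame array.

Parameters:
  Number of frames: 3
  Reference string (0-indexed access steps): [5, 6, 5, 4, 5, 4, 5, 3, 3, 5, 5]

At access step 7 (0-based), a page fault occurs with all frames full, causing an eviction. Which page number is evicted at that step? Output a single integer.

Step 0: ref 5 -> FAULT, frames=[5,-,-]
Step 1: ref 6 -> FAULT, frames=[5,6,-]
Step 2: ref 5 -> HIT, frames=[5,6,-]
Step 3: ref 4 -> FAULT, frames=[5,6,4]
Step 4: ref 5 -> HIT, frames=[5,6,4]
Step 5: ref 4 -> HIT, frames=[5,6,4]
Step 6: ref 5 -> HIT, frames=[5,6,4]
Step 7: ref 3 -> FAULT, evict 4, frames=[5,6,3]
At step 7: evicted page 4

Answer: 4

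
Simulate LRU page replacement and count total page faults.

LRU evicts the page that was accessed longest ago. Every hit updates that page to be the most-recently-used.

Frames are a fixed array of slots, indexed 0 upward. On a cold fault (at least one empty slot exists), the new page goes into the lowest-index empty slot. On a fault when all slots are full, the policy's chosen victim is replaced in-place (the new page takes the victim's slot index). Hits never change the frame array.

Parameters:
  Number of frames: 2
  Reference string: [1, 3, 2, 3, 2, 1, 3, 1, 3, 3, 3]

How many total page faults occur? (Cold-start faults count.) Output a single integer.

Step 0: ref 1 → FAULT, frames=[1,-]
Step 1: ref 3 → FAULT, frames=[1,3]
Step 2: ref 2 → FAULT (evict 1), frames=[2,3]
Step 3: ref 3 → HIT, frames=[2,3]
Step 4: ref 2 → HIT, frames=[2,3]
Step 5: ref 1 → FAULT (evict 3), frames=[2,1]
Step 6: ref 3 → FAULT (evict 2), frames=[3,1]
Step 7: ref 1 → HIT, frames=[3,1]
Step 8: ref 3 → HIT, frames=[3,1]
Step 9: ref 3 → HIT, frames=[3,1]
Step 10: ref 3 → HIT, frames=[3,1]
Total faults: 5

Answer: 5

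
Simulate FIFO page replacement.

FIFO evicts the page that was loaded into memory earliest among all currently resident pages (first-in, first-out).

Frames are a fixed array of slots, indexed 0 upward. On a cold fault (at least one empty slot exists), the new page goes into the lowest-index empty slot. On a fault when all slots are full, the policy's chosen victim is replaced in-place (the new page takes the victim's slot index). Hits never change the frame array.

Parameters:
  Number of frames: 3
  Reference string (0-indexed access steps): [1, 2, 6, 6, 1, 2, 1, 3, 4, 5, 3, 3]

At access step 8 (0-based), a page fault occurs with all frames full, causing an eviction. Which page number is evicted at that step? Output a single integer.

Step 0: ref 1 -> FAULT, frames=[1,-,-]
Step 1: ref 2 -> FAULT, frames=[1,2,-]
Step 2: ref 6 -> FAULT, frames=[1,2,6]
Step 3: ref 6 -> HIT, frames=[1,2,6]
Step 4: ref 1 -> HIT, frames=[1,2,6]
Step 5: ref 2 -> HIT, frames=[1,2,6]
Step 6: ref 1 -> HIT, frames=[1,2,6]
Step 7: ref 3 -> FAULT, evict 1, frames=[3,2,6]
Step 8: ref 4 -> FAULT, evict 2, frames=[3,4,6]
At step 8: evicted page 2

Answer: 2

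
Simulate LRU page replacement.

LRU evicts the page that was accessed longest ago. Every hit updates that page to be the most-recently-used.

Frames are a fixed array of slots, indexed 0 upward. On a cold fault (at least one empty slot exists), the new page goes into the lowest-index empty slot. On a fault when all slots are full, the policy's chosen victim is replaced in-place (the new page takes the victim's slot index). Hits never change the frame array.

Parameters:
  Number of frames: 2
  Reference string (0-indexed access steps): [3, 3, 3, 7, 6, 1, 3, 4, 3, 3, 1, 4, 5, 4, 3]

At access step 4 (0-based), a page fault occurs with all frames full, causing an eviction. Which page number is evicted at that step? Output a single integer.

Answer: 3

Derivation:
Step 0: ref 3 -> FAULT, frames=[3,-]
Step 1: ref 3 -> HIT, frames=[3,-]
Step 2: ref 3 -> HIT, frames=[3,-]
Step 3: ref 7 -> FAULT, frames=[3,7]
Step 4: ref 6 -> FAULT, evict 3, frames=[6,7]
At step 4: evicted page 3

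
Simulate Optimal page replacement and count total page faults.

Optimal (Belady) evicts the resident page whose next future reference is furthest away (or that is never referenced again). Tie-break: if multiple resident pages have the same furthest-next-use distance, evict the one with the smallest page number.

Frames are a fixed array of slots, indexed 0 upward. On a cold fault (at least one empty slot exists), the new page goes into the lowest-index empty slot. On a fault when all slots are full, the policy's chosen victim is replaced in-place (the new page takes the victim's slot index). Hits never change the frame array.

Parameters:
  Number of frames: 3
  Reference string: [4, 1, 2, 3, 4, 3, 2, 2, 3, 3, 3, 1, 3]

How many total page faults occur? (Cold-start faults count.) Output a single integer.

Answer: 5

Derivation:
Step 0: ref 4 → FAULT, frames=[4,-,-]
Step 1: ref 1 → FAULT, frames=[4,1,-]
Step 2: ref 2 → FAULT, frames=[4,1,2]
Step 3: ref 3 → FAULT (evict 1), frames=[4,3,2]
Step 4: ref 4 → HIT, frames=[4,3,2]
Step 5: ref 3 → HIT, frames=[4,3,2]
Step 6: ref 2 → HIT, frames=[4,3,2]
Step 7: ref 2 → HIT, frames=[4,3,2]
Step 8: ref 3 → HIT, frames=[4,3,2]
Step 9: ref 3 → HIT, frames=[4,3,2]
Step 10: ref 3 → HIT, frames=[4,3,2]
Step 11: ref 1 → FAULT (evict 2), frames=[4,3,1]
Step 12: ref 3 → HIT, frames=[4,3,1]
Total faults: 5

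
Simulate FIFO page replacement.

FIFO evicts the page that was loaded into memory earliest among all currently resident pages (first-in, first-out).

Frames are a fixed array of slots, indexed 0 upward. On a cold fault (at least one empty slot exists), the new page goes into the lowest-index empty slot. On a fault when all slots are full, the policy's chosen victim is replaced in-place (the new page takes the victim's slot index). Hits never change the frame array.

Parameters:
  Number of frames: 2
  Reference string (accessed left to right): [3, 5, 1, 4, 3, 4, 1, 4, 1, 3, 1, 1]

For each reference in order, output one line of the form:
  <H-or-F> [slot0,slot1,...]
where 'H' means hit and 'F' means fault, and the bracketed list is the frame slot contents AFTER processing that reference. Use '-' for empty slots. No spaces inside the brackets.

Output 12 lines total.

F [3,-]
F [3,5]
F [1,5]
F [1,4]
F [3,4]
H [3,4]
F [3,1]
F [4,1]
H [4,1]
F [4,3]
F [1,3]
H [1,3]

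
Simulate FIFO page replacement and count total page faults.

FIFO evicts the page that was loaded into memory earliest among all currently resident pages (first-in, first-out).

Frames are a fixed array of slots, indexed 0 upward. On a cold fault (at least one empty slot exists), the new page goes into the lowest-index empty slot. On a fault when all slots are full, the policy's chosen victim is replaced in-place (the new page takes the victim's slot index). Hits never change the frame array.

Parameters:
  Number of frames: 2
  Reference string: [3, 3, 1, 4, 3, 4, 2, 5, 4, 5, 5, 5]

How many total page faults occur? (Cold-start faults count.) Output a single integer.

Step 0: ref 3 → FAULT, frames=[3,-]
Step 1: ref 3 → HIT, frames=[3,-]
Step 2: ref 1 → FAULT, frames=[3,1]
Step 3: ref 4 → FAULT (evict 3), frames=[4,1]
Step 4: ref 3 → FAULT (evict 1), frames=[4,3]
Step 5: ref 4 → HIT, frames=[4,3]
Step 6: ref 2 → FAULT (evict 4), frames=[2,3]
Step 7: ref 5 → FAULT (evict 3), frames=[2,5]
Step 8: ref 4 → FAULT (evict 2), frames=[4,5]
Step 9: ref 5 → HIT, frames=[4,5]
Step 10: ref 5 → HIT, frames=[4,5]
Step 11: ref 5 → HIT, frames=[4,5]
Total faults: 7

Answer: 7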